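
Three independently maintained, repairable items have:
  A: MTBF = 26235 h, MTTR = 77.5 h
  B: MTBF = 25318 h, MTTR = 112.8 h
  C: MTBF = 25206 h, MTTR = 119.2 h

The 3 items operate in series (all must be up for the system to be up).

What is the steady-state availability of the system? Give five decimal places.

A(A) = MTBF/(MTBF+MTTR) = 26235/(26235+77.5) = 0.997055
A(B) = MTBF/(MTBF+MTTR) = 25318/(25318+112.8) = 0.995564
A(C) = MTBF/(MTBF+MTTR) = 25206/(25206+119.2) = 0.995293
Series availability: 0.997055 × 0.995564 × 0.995293 = 0.98796

0.98796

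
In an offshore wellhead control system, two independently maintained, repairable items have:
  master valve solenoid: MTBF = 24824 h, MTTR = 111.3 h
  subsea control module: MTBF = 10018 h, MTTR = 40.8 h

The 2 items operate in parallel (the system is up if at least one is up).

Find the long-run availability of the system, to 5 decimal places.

A(master valve solenoid) = MTBF/(MTBF+MTTR) = 24824/(24824+111.3) = 0.995536
A(subsea control module) = MTBF/(MTBF+MTTR) = 10018/(10018+40.8) = 0.995944
Parallel availability: 1 − (1 − 0.995536)(1 − 0.995944) = 0.99998

0.99998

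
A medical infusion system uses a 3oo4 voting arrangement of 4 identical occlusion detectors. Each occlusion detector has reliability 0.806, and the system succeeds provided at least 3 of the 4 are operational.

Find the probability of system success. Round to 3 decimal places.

R = Σ_{i=3}^{4} C(4,i) p^i (1−p)^{4−i} with p = 0.806
C(4,3)·0.806^3·0.194^1 = 0.40632
C(4,4)·0.806^4·0.194^0 = 0.42203
Sum = 0.828

0.828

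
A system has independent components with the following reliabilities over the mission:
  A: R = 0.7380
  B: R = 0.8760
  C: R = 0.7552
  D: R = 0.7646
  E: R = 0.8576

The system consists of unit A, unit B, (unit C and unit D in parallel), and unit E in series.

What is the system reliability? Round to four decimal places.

0.5225

Parallel (C and D): 1 − (1 − 0.755200)(1 − 0.764600) = 0.942374
Series (A, B, [0.942374], and E): 0.738000 × 0.876000 × 0.942374 × 0.857600 = 0.5225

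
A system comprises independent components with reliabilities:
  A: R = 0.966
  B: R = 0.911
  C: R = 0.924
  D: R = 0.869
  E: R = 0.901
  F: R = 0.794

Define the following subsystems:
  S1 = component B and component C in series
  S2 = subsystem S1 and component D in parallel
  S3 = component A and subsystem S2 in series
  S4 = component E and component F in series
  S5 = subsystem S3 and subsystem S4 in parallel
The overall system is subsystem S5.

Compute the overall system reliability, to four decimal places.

Series (B and C): 0.911000 × 0.924000 = 0.841764
Parallel ([0.841764] and D): 1 − (1 − 0.841764)(1 − 0.869000) = 0.979271
Series (A and [0.979271]): 0.966000 × 0.979271 = 0.945976
Series (E and F): 0.901000 × 0.794000 = 0.715394
Parallel ([0.945976] and [0.715394]): 1 − (1 − 0.945976)(1 − 0.715394) = 0.9846

0.9846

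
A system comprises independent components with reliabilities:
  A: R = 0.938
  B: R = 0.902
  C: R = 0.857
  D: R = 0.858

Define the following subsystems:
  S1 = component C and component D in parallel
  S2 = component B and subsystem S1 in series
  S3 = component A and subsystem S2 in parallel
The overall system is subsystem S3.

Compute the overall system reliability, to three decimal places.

0.993

Parallel (C and D): 1 − (1 − 0.85700)(1 − 0.85800) = 0.97969
Series (B and [0.97969]): 0.90200 × 0.97969 = 0.88368
Parallel (A and [0.88368]): 1 − (1 − 0.93800)(1 − 0.88368) = 0.993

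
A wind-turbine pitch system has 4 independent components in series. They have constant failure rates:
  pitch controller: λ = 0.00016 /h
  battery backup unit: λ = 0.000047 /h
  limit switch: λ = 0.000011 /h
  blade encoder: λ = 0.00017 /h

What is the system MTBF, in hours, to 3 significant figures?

2580

Series of exponential components: λ_sys = Σ λ_i
λ_sys = 0.00016 + 0.000047 + 0.000011 + 0.00017 = 3.8800e-04 /h
MTBF = 1 / λ_sys = 2580 h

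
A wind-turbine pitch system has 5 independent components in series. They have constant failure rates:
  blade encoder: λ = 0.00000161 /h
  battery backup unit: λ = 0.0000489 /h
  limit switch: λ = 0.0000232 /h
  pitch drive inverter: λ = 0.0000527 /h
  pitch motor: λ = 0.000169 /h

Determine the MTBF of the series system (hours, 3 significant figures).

3390

Series of exponential components: λ_sys = Σ λ_i
λ_sys = 0.00000161 + 0.0000489 + 0.0000232 + 0.0000527 + 0.000169 = 2.9541e-04 /h
MTBF = 1 / λ_sys = 3390 h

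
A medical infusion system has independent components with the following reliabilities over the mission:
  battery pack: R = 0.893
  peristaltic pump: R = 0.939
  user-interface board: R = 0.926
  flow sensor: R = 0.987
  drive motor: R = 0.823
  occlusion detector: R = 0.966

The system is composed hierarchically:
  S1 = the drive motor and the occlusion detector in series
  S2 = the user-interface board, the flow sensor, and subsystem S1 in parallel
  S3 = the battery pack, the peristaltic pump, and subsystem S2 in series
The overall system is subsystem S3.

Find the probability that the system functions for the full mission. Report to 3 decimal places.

Series (drive motor and occlusion detector): 0.82300 × 0.96600 = 0.79502
Parallel (user-interface board, flow sensor, and [0.79502]): 1 − (1 − 0.92600)(1 − 0.98700)(1 − 0.79502) = 0.99980
Series (battery pack, peristaltic pump, and [0.99980]): 0.89300 × 0.93900 × 0.99980 = 0.838

0.838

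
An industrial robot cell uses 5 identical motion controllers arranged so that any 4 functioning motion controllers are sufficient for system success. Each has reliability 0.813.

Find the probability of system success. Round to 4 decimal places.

0.7637

R = Σ_{i=4}^{5} C(5,i) p^i (1−p)^{5−i} with p = 0.813
C(5,4)·0.813^4·0.187^1 = 0.408483
C(5,5)·0.813^5·0.187^0 = 0.355183
Sum = 0.7637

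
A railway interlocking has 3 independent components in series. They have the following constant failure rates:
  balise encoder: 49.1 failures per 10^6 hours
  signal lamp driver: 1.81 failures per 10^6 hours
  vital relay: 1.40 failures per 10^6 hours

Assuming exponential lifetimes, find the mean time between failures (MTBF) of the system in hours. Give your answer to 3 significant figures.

19100

Series of exponential components: λ_sys = Σ λ_i
λ_sys = 0.0000491 + 0.00000181 + 0.00000140 = 5.2310e-05 /h
MTBF = 1 / λ_sys = 19100 h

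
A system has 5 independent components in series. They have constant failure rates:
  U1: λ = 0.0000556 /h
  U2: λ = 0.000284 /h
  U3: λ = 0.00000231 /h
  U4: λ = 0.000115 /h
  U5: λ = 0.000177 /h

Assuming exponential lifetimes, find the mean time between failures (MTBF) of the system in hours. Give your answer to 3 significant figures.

1580

Series of exponential components: λ_sys = Σ λ_i
λ_sys = 0.0000556 + 0.000284 + 0.00000231 + 0.000115 + 0.000177 = 6.3391e-04 /h
MTBF = 1 / λ_sys = 1580 h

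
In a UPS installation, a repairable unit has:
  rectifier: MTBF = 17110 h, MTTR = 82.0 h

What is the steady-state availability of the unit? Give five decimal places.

A(rectifier) = MTBF/(MTBF+MTTR) = 17110/(17110+82.0) = 0.99523

0.99523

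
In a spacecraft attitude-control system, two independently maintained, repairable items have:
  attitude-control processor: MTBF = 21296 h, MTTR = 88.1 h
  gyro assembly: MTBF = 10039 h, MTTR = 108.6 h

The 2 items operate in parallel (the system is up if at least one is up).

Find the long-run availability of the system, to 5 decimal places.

A(attitude-control processor) = MTBF/(MTBF+MTTR) = 21296/(21296+88.1) = 0.995880
A(gyro assembly) = MTBF/(MTBF+MTTR) = 10039/(10039+108.6) = 0.989298
Parallel availability: 1 − (1 − 0.995880)(1 − 0.989298) = 0.99996

0.99996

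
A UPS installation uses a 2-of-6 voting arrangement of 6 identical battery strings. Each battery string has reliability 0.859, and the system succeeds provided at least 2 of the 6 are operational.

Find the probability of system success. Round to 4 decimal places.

0.9997

R = Σ_{i=2}^{6} C(6,i) p^i (1−p)^{6−i} with p = 0.859
C(6,2)·0.859^2·0.141^4 = 0.004375
C(6,3)·0.859^3·0.141^3 = 0.035536
C(6,4)·0.859^4·0.141^2 = 0.162369
C(6,5)·0.859^5·0.141^1 = 0.395673
C(6,6)·0.859^6·0.141^0 = 0.401753
Sum = 0.9997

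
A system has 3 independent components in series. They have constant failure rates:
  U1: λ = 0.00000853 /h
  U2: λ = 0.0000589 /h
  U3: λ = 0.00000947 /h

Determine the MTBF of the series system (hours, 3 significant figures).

13000

Series of exponential components: λ_sys = Σ λ_i
λ_sys = 0.00000853 + 0.0000589 + 0.00000947 = 7.6900e-05 /h
MTBF = 1 / λ_sys = 13000 h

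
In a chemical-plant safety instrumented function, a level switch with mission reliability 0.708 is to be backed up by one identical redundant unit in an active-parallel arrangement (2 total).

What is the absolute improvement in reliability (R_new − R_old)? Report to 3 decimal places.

0.207

R_before = 0.708
R_after = 1 − (1 − 0.708)^2 = 0.915
ΔR = 0.915 − 0.708 = 0.207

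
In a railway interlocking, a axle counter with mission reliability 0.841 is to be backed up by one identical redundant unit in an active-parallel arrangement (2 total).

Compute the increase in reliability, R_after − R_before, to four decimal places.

R_before = 0.841
R_after = 1 − (1 − 0.841)^2 = 0.9747
ΔR = 0.9747 − 0.841 = 0.1337

0.1337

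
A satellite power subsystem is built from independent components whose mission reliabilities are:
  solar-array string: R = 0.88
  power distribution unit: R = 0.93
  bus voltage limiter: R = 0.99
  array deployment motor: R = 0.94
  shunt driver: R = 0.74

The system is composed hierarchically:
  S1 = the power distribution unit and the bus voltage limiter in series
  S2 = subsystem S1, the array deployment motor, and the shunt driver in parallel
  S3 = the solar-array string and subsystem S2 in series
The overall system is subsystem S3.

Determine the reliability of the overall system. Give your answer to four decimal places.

Series (power distribution unit and bus voltage limiter): 0.930000 × 0.990000 = 0.920700
Parallel ([0.920700], array deployment motor, and shunt driver): 1 − (1 − 0.920700)(1 − 0.940000)(1 − 0.740000) = 0.998763
Series (solar-array string and [0.998763]): 0.880000 × 0.998763 = 0.8789

0.8789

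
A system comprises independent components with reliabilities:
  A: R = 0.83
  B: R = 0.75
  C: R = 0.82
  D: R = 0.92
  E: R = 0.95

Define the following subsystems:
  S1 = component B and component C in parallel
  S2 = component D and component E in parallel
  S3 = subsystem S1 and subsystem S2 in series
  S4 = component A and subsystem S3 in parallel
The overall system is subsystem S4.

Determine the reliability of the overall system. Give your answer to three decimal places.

0.992

Parallel (B and C): 1 − (1 − 0.75000)(1 − 0.82000) = 0.95500
Parallel (D and E): 1 − (1 − 0.92000)(1 − 0.95000) = 0.99600
Series ([0.95500] and [0.99600]): 0.95500 × 0.99600 = 0.95118
Parallel (A and [0.95118]): 1 − (1 − 0.83000)(1 − 0.95118) = 0.992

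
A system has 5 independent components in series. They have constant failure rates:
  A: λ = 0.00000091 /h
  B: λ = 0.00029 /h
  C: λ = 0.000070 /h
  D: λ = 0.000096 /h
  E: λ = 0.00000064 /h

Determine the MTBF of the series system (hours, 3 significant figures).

2190

Series of exponential components: λ_sys = Σ λ_i
λ_sys = 0.00000091 + 0.00029 + 0.000070 + 0.000096 + 0.00000064 = 4.5755e-04 /h
MTBF = 1 / λ_sys = 2190 h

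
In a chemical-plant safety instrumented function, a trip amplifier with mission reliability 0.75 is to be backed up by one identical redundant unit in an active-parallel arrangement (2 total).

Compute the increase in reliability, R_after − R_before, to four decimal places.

0.1875

R_before = 0.75
R_after = 1 − (1 − 0.75)^2 = 0.9375
ΔR = 0.9375 − 0.75 = 0.1875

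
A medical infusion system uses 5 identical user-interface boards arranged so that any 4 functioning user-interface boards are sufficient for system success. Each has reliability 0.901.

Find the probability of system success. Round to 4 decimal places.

0.9200

R = Σ_{i=4}^{5} C(5,i) p^i (1−p)^{5−i} with p = 0.901
C(5,4)·0.901^4·0.099^1 = 0.326215
C(5,5)·0.901^5·0.099^0 = 0.593778
Sum = 0.9200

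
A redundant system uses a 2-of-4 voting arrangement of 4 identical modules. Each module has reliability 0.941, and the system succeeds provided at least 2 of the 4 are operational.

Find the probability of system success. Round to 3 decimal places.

0.999

R = Σ_{i=2}^{4} C(4,i) p^i (1−p)^{4−i} with p = 0.941
C(4,2)·0.941^2·0.059^2 = 0.01849
C(4,3)·0.941^3·0.059^1 = 0.19664
C(4,4)·0.941^4·0.059^0 = 0.78408
Sum = 0.999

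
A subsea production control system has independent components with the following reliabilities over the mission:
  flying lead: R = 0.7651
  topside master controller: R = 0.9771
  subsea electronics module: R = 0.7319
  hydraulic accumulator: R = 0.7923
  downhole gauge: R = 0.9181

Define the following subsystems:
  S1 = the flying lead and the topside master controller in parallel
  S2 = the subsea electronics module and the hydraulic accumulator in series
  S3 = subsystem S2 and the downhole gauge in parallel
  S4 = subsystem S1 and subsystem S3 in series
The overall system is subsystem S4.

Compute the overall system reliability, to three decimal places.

Parallel (flying lead and topside master controller): 1 − (1 − 0.76510)(1 − 0.97710) = 0.99462
Series (subsea electronics module and hydraulic accumulator): 0.73190 × 0.79230 = 0.57988
Parallel ([0.57988] and downhole gauge): 1 − (1 − 0.57988)(1 − 0.91810) = 0.96559
Series ([0.99462] and [0.96559]): 0.99462 × 0.96559 = 0.960

0.960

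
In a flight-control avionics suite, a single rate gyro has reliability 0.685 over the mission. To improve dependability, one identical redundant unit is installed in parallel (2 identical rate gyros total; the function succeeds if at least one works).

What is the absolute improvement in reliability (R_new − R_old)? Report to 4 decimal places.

0.2158

R_before = 0.685
R_after = 1 − (1 − 0.685)^2 = 0.9008
ΔR = 0.9008 − 0.685 = 0.2158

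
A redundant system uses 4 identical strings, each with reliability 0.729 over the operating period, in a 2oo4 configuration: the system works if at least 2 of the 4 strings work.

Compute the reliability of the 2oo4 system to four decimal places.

0.9366

R = Σ_{i=2}^{4} C(4,i) p^i (1−p)^{4−i} with p = 0.729
C(4,2)·0.729^2·0.271^2 = 0.234177
C(4,3)·0.729^3·0.271^1 = 0.419964
C(4,4)·0.729^4·0.271^0 = 0.282430
Sum = 0.9366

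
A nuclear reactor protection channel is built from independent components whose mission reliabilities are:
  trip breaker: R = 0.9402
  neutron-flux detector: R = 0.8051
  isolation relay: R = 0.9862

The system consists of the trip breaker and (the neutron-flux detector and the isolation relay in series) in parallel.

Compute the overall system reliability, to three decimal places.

Series (neutron-flux detector and isolation relay): 0.80510 × 0.98620 = 0.79399
Parallel (trip breaker and [0.79399]): 1 − (1 − 0.94020)(1 − 0.79399) = 0.988

0.988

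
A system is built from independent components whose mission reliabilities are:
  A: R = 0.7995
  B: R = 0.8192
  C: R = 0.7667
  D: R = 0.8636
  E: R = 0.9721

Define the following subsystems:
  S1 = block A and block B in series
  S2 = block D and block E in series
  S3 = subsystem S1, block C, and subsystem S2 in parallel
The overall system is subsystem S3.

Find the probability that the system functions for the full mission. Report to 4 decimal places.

Series (A and B): 0.799500 × 0.819200 = 0.654950
Series (D and E): 0.863600 × 0.972100 = 0.839506
Parallel ([0.654950], C, and [0.839506]): 1 − (1 − 0.654950)(1 − 0.766700)(1 − 0.839506) = 0.9871

0.9871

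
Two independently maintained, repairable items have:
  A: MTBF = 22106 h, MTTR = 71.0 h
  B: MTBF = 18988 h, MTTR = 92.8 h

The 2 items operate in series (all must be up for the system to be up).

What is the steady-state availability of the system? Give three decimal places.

0.992

A(A) = MTBF/(MTBF+MTTR) = 22106/(22106+71.0) = 0.996798
A(B) = MTBF/(MTBF+MTTR) = 18988/(18988+92.8) = 0.995136
Series availability: 0.996798 × 0.995136 = 0.992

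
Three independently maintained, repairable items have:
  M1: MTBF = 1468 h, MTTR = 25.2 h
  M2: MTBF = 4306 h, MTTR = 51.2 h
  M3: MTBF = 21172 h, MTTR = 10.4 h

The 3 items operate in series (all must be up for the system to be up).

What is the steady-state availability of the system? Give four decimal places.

A(M1) = MTBF/(MTBF+MTTR) = 1468/(1468+25.2) = 0.983123
A(M2) = MTBF/(MTBF+MTTR) = 4306/(4306+51.2) = 0.988249
A(M3) = MTBF/(MTBF+MTTR) = 21172/(21172+10.4) = 0.999509
Series availability: 0.983123 × 0.988249 × 0.999509 = 0.9711

0.9711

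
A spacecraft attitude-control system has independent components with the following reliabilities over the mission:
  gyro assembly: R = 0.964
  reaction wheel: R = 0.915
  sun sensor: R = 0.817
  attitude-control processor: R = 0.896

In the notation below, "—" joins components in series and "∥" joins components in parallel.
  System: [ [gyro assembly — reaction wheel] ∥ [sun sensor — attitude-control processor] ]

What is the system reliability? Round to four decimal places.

0.9684

Series (gyro assembly and reaction wheel): 0.964000 × 0.915000 = 0.882060
Series (sun sensor and attitude-control processor): 0.817000 × 0.896000 = 0.732032
Parallel ([0.882060] and [0.732032]): 1 − (1 − 0.882060)(1 − 0.732032) = 0.9684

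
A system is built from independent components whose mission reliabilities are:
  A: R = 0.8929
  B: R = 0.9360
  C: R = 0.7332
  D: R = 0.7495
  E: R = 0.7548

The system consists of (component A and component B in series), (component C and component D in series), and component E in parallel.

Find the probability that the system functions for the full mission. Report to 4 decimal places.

0.9819

Series (A and B): 0.892900 × 0.936000 = 0.835754
Series (C and D): 0.733200 × 0.749500 = 0.549533
Parallel ([0.835754], [0.549533], and E): 1 − (1 − 0.835754)(1 − 0.549533)(1 − 0.754800) = 0.9819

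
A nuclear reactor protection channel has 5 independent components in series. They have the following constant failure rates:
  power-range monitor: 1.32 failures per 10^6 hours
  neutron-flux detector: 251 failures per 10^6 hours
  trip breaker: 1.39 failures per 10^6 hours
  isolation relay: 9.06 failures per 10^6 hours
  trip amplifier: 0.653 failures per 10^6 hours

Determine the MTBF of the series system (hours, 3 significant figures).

3800

Series of exponential components: λ_sys = Σ λ_i
λ_sys = 0.00000132 + 0.000251 + 0.00000139 + 0.00000906 + 0.000000653 = 2.6342e-04 /h
MTBF = 1 / λ_sys = 3800 h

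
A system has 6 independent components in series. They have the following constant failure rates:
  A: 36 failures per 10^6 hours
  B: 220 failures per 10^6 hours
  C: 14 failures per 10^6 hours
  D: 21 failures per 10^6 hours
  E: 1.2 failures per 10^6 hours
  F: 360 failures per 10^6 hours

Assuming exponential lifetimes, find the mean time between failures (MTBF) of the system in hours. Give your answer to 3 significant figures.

1530

Series of exponential components: λ_sys = Σ λ_i
λ_sys = 0.000036 + 0.00022 + 0.000014 + 0.000021 + 0.0000012 + 0.00036 = 6.5220e-04 /h
MTBF = 1 / λ_sys = 1530 h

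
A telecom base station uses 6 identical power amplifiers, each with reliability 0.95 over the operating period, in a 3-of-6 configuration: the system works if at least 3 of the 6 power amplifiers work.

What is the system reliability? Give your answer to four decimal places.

0.9999

R = Σ_{i=3}^{6} C(6,i) p^i (1−p)^{6−i} with p = 0.95
C(6,3)·0.95^3·0.05^3 = 0.002143
C(6,4)·0.95^4·0.05^2 = 0.030544
C(6,5)·0.95^5·0.05^1 = 0.232134
C(6,6)·0.95^6·0.05^0 = 0.735092
Sum = 0.9999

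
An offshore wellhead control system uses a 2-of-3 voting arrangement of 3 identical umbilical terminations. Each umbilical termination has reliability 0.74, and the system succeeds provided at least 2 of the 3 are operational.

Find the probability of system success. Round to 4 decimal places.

0.8324

R = Σ_{i=2}^{3} C(3,i) p^i (1−p)^{3−i} with p = 0.74
C(3,2)·0.74^2·0.26^1 = 0.427128
C(3,3)·0.74^3·0.26^0 = 0.405224
Sum = 0.8324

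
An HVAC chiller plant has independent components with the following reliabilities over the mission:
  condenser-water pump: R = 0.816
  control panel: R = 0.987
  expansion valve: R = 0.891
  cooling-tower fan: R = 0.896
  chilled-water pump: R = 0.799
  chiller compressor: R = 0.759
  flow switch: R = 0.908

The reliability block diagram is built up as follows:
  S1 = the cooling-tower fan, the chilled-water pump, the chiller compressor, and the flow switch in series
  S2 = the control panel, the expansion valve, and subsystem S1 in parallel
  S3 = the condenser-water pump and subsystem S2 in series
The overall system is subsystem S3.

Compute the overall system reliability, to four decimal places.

Series (cooling-tower fan, chilled-water pump, chiller compressor, and flow switch): 0.896000 × 0.799000 × 0.759000 × 0.908000 = 0.493381
Parallel (control panel, expansion valve, and [0.493381]): 1 − (1 − 0.987000)(1 − 0.891000)(1 − 0.493381) = 0.999282
Series (condenser-water pump and [0.999282]): 0.816000 × 0.999282 = 0.8154

0.8154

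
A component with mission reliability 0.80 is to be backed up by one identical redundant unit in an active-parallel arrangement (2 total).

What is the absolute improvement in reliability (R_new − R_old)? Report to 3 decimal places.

R_before = 0.80
R_after = 1 − (1 − 0.80)^2 = 0.960
ΔR = 0.960 − 0.80 = 0.160

0.160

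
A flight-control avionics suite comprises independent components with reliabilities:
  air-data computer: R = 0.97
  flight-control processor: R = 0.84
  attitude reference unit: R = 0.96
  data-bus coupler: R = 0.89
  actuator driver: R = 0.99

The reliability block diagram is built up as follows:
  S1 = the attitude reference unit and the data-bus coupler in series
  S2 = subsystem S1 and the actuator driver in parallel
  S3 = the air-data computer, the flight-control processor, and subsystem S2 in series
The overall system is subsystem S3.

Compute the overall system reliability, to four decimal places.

Series (attitude reference unit and data-bus coupler): 0.960000 × 0.890000 = 0.854400
Parallel ([0.854400] and actuator driver): 1 − (1 − 0.854400)(1 − 0.990000) = 0.998544
Series (air-data computer, flight-control processor, and [0.998544]): 0.970000 × 0.840000 × 0.998544 = 0.8136

0.8136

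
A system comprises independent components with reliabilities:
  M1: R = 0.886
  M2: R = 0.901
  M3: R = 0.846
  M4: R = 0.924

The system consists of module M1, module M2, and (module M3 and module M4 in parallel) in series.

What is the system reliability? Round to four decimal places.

Parallel (M3 and M4): 1 − (1 − 0.846000)(1 − 0.924000) = 0.988296
Series (M1, M2, and [0.988296]): 0.886000 × 0.901000 × 0.988296 = 0.7889

0.7889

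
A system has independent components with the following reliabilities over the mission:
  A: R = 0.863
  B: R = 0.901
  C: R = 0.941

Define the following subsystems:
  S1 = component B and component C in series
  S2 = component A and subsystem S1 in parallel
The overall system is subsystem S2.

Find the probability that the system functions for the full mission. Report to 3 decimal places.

Series (B and C): 0.90100 × 0.94100 = 0.84784
Parallel (A and [0.84784]): 1 − (1 − 0.86300)(1 − 0.84784) = 0.979

0.979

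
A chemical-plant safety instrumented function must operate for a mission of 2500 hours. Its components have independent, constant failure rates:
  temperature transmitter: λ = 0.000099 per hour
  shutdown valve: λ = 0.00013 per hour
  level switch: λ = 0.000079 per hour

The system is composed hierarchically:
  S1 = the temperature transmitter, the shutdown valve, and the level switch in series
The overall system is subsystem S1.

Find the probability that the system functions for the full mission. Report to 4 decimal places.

0.4630

R(temperature transmitter) = exp(−0.000099 × 2500) = 0.780750
R(shutdown valve) = exp(−0.00013 × 2500) = 0.722527
R(level switch) = exp(−0.000079 × 2500) = 0.820780
Series (temperature transmitter, shutdown valve, and level switch): 0.780750 × 0.722527 × 0.820780 = 0.4630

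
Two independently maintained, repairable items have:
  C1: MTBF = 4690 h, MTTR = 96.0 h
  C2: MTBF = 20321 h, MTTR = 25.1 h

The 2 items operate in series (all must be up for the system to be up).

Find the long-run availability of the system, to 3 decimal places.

A(C1) = MTBF/(MTBF+MTTR) = 4690/(4690+96.0) = 0.979941
A(C2) = MTBF/(MTBF+MTTR) = 20321/(20321+25.1) = 0.998766
Series availability: 0.979941 × 0.998766 = 0.979

0.979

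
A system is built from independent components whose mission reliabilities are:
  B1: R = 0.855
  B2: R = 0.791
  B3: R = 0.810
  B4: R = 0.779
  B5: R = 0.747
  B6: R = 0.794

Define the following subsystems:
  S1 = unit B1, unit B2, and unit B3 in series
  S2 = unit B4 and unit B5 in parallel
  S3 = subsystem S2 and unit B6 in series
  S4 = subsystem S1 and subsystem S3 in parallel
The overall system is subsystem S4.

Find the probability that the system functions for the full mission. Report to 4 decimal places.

Series (B1, B2, and B3): 0.855000 × 0.791000 × 0.810000 = 0.547807
Parallel (B4 and B5): 1 − (1 − 0.779000)(1 − 0.747000) = 0.944087
Series ([0.944087] and B6): 0.944087 × 0.794000 = 0.749605
Parallel ([0.547807] and [0.749605]): 1 − (1 − 0.547807)(1 − 0.749605) = 0.8868

0.8868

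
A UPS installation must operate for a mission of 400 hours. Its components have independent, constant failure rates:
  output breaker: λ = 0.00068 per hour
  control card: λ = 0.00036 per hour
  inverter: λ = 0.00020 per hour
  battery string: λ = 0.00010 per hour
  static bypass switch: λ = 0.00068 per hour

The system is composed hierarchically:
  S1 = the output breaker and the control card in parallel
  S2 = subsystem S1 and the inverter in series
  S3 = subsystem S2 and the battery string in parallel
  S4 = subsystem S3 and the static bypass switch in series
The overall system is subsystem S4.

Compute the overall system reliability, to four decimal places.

R(output breaker) = exp(−0.00068 × 400) = 0.761854
R(control card) = exp(−0.00036 × 400) = 0.865888
R(inverter) = exp(−0.00020 × 400) = 0.923116
R(battery string) = exp(−0.00010 × 400) = 0.960789
R(static bypass switch) = exp(−0.00068 × 400) = 0.761854
Parallel (output breaker and control card): 1 − (1 − 0.761854)(1 − 0.865888) = 0.968062
Series ([0.968062] and inverter): 0.968062 × 0.923116 = 0.893634
Parallel ([0.893634] and battery string): 1 − (1 − 0.893634)(1 − 0.960789) = 0.995829
Series ([0.995829] and static bypass switch): 0.995829 × 0.761854 = 0.7587

0.7587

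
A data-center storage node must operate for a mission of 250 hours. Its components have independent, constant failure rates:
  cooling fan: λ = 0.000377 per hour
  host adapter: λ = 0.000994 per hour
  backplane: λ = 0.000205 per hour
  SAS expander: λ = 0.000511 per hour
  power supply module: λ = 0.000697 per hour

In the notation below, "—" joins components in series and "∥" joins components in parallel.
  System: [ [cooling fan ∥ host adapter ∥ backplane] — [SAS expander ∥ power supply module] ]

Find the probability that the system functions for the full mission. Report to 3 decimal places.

R(cooling fan) = exp(−0.000377 × 250) = 0.91006
R(host adapter) = exp(−0.000994 × 250) = 0.77997
R(backplane) = exp(−0.000205 × 250) = 0.95004
R(SAS expander) = exp(−0.000511 × 250) = 0.88007
R(power supply module) = exp(−0.000697 × 250) = 0.84009
Parallel (cooling fan, host adapter, and backplane): 1 − (1 − 0.91006)(1 − 0.77997)(1 − 0.95004) = 0.99901
Parallel (SAS expander and power supply module): 1 − (1 − 0.88007)(1 − 0.84009) = 0.98082
Series ([0.99901] and [0.98082]): 0.99901 × 0.98082 = 0.980

0.980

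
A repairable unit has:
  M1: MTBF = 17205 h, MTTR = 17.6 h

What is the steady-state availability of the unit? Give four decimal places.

A(M1) = MTBF/(MTBF+MTTR) = 17205/(17205+17.6) = 0.9990

0.9990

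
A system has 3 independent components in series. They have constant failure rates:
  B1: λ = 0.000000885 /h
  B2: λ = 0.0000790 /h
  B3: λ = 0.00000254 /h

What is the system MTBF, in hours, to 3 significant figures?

12100

Series of exponential components: λ_sys = Σ λ_i
λ_sys = 0.000000885 + 0.0000790 + 0.00000254 = 8.2425e-05 /h
MTBF = 1 / λ_sys = 12100 h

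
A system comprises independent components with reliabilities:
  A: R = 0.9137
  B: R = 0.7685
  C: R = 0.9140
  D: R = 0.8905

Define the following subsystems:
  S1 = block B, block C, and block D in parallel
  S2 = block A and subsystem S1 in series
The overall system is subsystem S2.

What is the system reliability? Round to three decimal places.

0.912

Parallel (B, C, and D): 1 − (1 − 0.76850)(1 − 0.91400)(1 − 0.89050) = 0.99782
Series (A and [0.99782]): 0.91370 × 0.99782 = 0.912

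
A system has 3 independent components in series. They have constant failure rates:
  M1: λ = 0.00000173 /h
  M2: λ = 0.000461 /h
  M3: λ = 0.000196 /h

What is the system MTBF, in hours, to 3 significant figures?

1520

Series of exponential components: λ_sys = Σ λ_i
λ_sys = 0.00000173 + 0.000461 + 0.000196 = 6.5873e-04 /h
MTBF = 1 / λ_sys = 1520 h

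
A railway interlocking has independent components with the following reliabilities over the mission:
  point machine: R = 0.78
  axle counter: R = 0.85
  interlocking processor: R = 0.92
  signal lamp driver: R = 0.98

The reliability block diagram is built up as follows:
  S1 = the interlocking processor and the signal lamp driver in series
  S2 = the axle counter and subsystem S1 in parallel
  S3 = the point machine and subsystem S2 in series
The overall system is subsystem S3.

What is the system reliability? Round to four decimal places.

0.7685

Series (interlocking processor and signal lamp driver): 0.920000 × 0.980000 = 0.901600
Parallel (axle counter and [0.901600]): 1 − (1 − 0.850000)(1 − 0.901600) = 0.985240
Series (point machine and [0.985240]): 0.780000 × 0.985240 = 0.7685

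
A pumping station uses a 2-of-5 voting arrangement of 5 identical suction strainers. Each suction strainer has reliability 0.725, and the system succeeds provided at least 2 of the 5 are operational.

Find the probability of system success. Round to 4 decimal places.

0.9777

R = Σ_{i=2}^{5} C(5,i) p^i (1−p)^{5−i} with p = 0.725
C(5,2)·0.725^2·0.275^3 = 0.109314
C(5,3)·0.725^3·0.275^2 = 0.288190
C(5,4)·0.725^4·0.275^1 = 0.379887
C(5,5)·0.725^5·0.275^0 = 0.200304
Sum = 0.9777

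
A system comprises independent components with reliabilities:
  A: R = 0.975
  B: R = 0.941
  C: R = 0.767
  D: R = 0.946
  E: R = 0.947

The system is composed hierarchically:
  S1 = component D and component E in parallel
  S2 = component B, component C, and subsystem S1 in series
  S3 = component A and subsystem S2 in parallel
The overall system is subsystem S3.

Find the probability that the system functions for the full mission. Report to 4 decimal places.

Parallel (D and E): 1 − (1 − 0.946000)(1 − 0.947000) = 0.997138
Series (B, C, and [0.997138]): 0.941000 × 0.767000 × 0.997138 = 0.719681
Parallel (A and [0.719681]): 1 − (1 − 0.975000)(1 − 0.719681) = 0.9930

0.9930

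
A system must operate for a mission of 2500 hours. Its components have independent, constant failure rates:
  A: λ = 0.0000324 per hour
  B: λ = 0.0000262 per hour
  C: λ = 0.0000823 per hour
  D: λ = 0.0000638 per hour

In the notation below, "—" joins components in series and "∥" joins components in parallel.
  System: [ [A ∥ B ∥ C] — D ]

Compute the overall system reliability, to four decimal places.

R(A) = exp(−0.0000324 × 2500) = 0.922194
R(B) = exp(−0.0000262 × 2500) = 0.936599
R(C) = exp(−0.0000823 × 2500) = 0.814037
R(D) = exp(−0.0000638 × 2500) = 0.852570
Parallel (A, B, and C): 1 − (1 − 0.922194)(1 − 0.936599)(1 − 0.814037) = 0.999083
Series ([0.999083] and D): 0.999083 × 0.852570 = 0.8518

0.8518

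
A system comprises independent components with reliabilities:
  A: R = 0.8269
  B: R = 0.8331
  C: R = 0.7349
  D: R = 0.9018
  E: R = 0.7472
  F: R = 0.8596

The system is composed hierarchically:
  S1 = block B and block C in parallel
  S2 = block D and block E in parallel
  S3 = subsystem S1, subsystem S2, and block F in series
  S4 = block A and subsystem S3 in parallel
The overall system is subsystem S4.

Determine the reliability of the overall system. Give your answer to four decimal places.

Parallel (B and C): 1 − (1 − 0.833100)(1 − 0.734900) = 0.955755
Parallel (D and E): 1 − (1 − 0.901800)(1 − 0.747200) = 0.975175
Series ([0.955755], [0.975175], and F): 0.955755 × 0.975175 × 0.859600 = 0.801172
Parallel (A and [0.801172]): 1 − (1 − 0.826900)(1 − 0.801172) = 0.9656

0.9656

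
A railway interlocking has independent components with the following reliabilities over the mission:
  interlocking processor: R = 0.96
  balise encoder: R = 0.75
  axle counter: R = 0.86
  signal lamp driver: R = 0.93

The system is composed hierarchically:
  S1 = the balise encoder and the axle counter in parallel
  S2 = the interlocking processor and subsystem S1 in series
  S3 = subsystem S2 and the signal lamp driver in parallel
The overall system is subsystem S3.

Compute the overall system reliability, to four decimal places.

Parallel (balise encoder and axle counter): 1 − (1 − 0.750000)(1 − 0.860000) = 0.965000
Series (interlocking processor and [0.965000]): 0.960000 × 0.965000 = 0.926400
Parallel ([0.926400] and signal lamp driver): 1 − (1 − 0.926400)(1 − 0.930000) = 0.9948

0.9948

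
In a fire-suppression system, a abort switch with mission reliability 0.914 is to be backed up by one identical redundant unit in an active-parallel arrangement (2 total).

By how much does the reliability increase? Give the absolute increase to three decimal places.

R_before = 0.914
R_after = 1 − (1 − 0.914)^2 = 0.993
ΔR = 0.993 − 0.914 = 0.079

0.079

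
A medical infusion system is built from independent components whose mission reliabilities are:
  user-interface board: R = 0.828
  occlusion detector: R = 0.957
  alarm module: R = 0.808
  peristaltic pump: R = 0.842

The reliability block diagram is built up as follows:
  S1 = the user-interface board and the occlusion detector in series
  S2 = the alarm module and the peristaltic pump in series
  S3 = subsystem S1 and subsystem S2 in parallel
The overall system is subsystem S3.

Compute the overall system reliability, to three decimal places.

0.934

Series (user-interface board and occlusion detector): 0.82800 × 0.95700 = 0.79240
Series (alarm module and peristaltic pump): 0.80800 × 0.84200 = 0.68034
Parallel ([0.79240] and [0.68034]): 1 − (1 − 0.79240)(1 − 0.68034) = 0.934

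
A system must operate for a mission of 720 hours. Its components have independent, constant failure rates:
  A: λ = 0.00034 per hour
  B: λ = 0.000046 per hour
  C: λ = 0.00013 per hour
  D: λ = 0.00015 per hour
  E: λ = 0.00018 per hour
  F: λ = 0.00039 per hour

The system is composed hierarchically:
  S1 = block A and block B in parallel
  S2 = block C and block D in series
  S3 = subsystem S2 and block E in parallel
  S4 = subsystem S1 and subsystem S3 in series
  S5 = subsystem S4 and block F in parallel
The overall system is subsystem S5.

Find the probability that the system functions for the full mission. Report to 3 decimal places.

R(A) = exp(−0.00034 × 720) = 0.78286
R(B) = exp(−0.000046 × 720) = 0.96742
R(C) = exp(−0.00013 × 720) = 0.91065
R(D) = exp(−0.00015 × 720) = 0.89763
R(E) = exp(−0.00018 × 720) = 0.87845
R(F) = exp(−0.00039 × 720) = 0.75518
Parallel (A and B): 1 − (1 − 0.78286)(1 − 0.96742) = 0.99293
Series (C and D): 0.91065 × 0.89763 = 0.81743
Parallel ([0.81743] and E): 1 − (1 − 0.81743)(1 − 0.87845) = 0.97781
Series ([0.99293] and [0.97781]): 0.99293 × 0.97781 = 0.97090
Parallel ([0.97090] and F): 1 − (1 − 0.97090)(1 − 0.75518) = 0.993

0.993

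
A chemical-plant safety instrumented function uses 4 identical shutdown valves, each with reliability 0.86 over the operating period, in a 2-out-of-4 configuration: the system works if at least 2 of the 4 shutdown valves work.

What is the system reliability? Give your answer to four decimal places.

0.9902

R = Σ_{i=2}^{4} C(4,i) p^i (1−p)^{4−i} with p = 0.86
C(4,2)·0.86^2·0.14^2 = 0.086977
C(4,3)·0.86^3·0.14^1 = 0.356191
C(4,4)·0.86^4·0.14^0 = 0.547008
Sum = 0.9902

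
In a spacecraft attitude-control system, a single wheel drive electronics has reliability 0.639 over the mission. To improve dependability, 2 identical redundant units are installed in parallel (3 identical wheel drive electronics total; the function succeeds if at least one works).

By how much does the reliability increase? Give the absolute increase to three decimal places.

0.314

R_before = 0.639
R_after = 1 − (1 − 0.639)^3 = 0.953
ΔR = 0.953 − 0.639 = 0.314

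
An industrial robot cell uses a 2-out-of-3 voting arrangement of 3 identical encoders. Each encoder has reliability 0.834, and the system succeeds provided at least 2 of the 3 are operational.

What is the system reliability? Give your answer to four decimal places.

R = Σ_{i=2}^{3} C(3,i) p^i (1−p)^{3−i} with p = 0.834
C(3,2)·0.834^2·0.166^1 = 0.346387
C(3,3)·0.834^3·0.166^0 = 0.580094
Sum = 0.9265

0.9265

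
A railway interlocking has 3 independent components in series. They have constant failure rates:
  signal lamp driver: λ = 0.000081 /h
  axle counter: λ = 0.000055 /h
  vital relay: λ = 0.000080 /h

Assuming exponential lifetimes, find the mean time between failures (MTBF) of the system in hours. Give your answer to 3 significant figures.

4630

Series of exponential components: λ_sys = Σ λ_i
λ_sys = 0.000081 + 0.000055 + 0.000080 = 2.1600e-04 /h
MTBF = 1 / λ_sys = 4630 h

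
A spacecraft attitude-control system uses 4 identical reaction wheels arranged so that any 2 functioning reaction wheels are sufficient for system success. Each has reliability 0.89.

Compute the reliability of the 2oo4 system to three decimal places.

R = Σ_{i=2}^{4} C(4,i) p^i (1−p)^{4−i} with p = 0.89
C(4,2)·0.89^2·0.11^2 = 0.05751
C(4,3)·0.89^3·0.11^1 = 0.31019
C(4,4)·0.89^4·0.11^0 = 0.62742
Sum = 0.995

0.995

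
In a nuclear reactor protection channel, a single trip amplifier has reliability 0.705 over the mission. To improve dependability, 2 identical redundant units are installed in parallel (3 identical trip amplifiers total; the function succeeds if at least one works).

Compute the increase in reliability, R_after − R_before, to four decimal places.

0.2693

R_before = 0.705
R_after = 1 − (1 − 0.705)^3 = 0.9743
ΔR = 0.9743 − 0.705 = 0.2693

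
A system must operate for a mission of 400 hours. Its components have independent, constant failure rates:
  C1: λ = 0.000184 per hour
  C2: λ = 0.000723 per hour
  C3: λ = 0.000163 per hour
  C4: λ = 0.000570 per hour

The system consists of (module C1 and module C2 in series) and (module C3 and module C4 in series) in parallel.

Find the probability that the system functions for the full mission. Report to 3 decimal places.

0.923

R(C1) = exp(−0.000184 × 400) = 0.92904
R(C2) = exp(−0.000723 × 400) = 0.74886
R(C3) = exp(−0.000163 × 400) = 0.93688
R(C4) = exp(−0.000570 × 400) = 0.79612
Series (C1 and C2): 0.92904 × 0.74886 = 0.69572
Series (C3 and C4): 0.93688 × 0.79612 = 0.74587
Parallel ([0.69572] and [0.74587]): 1 − (1 − 0.69572)(1 − 0.74587) = 0.923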